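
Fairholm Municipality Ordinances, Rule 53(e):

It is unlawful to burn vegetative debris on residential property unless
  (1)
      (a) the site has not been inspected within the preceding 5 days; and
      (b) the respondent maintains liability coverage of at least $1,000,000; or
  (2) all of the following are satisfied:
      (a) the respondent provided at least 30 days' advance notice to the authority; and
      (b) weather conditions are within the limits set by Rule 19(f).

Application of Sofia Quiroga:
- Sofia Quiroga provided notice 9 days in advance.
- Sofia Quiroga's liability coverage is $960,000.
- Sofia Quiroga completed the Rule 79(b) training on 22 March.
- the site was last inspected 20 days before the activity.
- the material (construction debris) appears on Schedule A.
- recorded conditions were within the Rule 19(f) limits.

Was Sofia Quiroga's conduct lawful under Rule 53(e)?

(a) not (site inspected) — satisfied.
(b) coverage ≥ $1,000,000 — not satisfied.
So (1) is not satisfied (T AND F).
(a) ≥30 days' notice — fails.
(b) weather ok — met.
So (2) is not satisfied (F AND T).
Overall = F OR F = false.

No — unlawful.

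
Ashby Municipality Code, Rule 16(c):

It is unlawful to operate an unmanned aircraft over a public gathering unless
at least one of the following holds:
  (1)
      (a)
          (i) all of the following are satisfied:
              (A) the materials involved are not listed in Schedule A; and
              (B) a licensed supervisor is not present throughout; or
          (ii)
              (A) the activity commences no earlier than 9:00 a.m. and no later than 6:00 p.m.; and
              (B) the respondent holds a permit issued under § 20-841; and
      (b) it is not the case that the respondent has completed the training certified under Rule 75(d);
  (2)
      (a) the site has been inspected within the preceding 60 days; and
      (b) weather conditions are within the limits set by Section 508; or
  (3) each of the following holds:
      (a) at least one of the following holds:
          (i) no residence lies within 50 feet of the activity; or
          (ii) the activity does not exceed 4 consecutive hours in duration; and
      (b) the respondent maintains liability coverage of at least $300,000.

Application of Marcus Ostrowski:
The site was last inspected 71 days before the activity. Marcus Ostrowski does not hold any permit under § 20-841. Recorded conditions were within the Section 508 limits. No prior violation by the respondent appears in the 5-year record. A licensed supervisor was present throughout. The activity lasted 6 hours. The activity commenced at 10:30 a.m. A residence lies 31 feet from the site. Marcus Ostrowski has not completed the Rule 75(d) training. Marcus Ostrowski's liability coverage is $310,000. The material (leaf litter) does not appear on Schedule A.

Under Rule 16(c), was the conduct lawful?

No — unlawful.

(A) not (Schedule A material) — satisfied.
(B) not (supervisor present) — fails.
(i): T AND F → false.
(A) start within hours — satisfied.
(B) holds permit — not satisfied.
(ii) = T AND F = false.
So (a) is not satisfied (F OR F).
(b) not (training certified) — holds.
(1): F AND T → false.
(a) site inspected — fails.
(b) weather ok — satisfied.
(2): F AND T → false.
(i) no residence in 50 ft — not met.
(ii) ≤ 4 hrs duration — not met.
(a) = F OR F = false.
(b) coverage ≥ $300,000 — satisfied.
So (3) is not satisfied (F AND T).
So Overall is not satisfied (F OR F OR F).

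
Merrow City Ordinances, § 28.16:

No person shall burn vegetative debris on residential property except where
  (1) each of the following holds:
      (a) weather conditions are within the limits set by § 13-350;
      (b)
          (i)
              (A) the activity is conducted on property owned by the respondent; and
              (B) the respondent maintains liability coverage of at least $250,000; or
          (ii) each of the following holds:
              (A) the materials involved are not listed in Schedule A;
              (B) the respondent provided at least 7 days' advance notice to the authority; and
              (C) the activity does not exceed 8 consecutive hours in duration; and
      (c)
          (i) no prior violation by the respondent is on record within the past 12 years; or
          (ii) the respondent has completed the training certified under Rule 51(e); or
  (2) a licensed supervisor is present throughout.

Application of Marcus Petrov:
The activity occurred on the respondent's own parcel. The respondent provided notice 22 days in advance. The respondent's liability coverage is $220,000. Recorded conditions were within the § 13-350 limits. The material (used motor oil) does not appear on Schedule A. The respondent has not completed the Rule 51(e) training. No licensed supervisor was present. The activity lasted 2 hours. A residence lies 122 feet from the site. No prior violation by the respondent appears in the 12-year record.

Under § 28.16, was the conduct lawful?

(a) weather ok — satisfied.
(A) own property — satisfied.
(B) coverage ≥ $250,000 — fails.
(i) = T AND F = false.
(A) not (Schedule A material) — satisfied.
(B) ≥7 days' notice — met.
(C) ≤ 8 hrs duration — holds.
(ii) = T AND T AND T = true.
So (b) is satisfied (F OR T).
(i) no prior violation — met.
(ii) training certified — not satisfied.
(c) = T OR F = true.
(1) = T AND T AND T = true.
(2) supervisor present — fails.
Overall = T OR F = true.

Yes — lawful.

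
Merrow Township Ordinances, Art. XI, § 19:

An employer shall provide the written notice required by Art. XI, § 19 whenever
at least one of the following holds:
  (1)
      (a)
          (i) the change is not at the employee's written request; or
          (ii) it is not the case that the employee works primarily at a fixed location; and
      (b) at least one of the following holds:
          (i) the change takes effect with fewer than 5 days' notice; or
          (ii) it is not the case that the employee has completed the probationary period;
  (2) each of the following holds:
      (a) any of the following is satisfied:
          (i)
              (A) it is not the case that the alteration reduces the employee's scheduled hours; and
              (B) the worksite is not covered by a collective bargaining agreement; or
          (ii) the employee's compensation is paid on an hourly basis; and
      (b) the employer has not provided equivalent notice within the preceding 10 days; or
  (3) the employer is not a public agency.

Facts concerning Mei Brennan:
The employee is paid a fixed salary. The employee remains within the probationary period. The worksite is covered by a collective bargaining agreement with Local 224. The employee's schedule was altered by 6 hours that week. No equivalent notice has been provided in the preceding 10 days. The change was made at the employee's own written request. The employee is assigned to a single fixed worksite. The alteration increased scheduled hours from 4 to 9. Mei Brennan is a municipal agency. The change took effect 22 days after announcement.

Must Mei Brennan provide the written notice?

No — not required.

(i) not employee-requested — not satisfied.
(ii) not (fixed location) — not met.
So (a) is not satisfied (F OR F).
(i) < 5 days' notice — not met.
(ii) not (past probation) — holds.
So (b) is satisfied (F OR T).
(1): F AND T → false.
(A) not (hours reduced) — satisfied.
(B) no CBA — not met.
(i): T AND F → false.
(ii) hourly-paid — fails.
(a): F OR F → false.
(b) no recent notice — met.
So (2) is not satisfied (F AND T).
(3) not (public agency) — not satisfied.
Overall: F OR F OR F → false.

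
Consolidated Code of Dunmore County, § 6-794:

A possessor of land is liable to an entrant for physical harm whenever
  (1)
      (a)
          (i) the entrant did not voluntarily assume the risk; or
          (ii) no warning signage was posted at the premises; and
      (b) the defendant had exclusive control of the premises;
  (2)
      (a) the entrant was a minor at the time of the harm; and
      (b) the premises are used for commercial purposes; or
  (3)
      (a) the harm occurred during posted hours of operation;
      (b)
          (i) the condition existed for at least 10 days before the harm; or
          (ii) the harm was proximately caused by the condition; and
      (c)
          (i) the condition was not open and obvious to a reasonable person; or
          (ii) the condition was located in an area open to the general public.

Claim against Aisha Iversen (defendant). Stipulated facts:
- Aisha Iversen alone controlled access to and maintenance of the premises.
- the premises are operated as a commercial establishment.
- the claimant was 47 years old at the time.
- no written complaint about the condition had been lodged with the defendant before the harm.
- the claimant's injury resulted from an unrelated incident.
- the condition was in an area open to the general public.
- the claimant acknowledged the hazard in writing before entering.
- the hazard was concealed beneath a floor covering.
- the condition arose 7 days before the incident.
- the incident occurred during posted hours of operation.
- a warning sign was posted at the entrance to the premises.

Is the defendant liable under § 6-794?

No — not liable.

(i) no assumed risk — fails.
(ii) no signage posted — not met.
So (a) is not satisfied (F OR F).
(b) exclusive control — met.
(1): F AND T → false.
(a) entrant a minor — fails.
(b) commercial use — satisfied.
(2) = F AND T = false.
(a) during posted hours — satisfied.
(i) condition ≥10 days old — not met.
(ii) proximate cause — fails.
So (b) is not satisfied (F OR F).
(i) not open/obvious — met.
(ii) public area — holds.
So (c) is satisfied (T OR T).
So (3) is not satisfied (T AND F AND T).
Overall = F OR F OR F = false.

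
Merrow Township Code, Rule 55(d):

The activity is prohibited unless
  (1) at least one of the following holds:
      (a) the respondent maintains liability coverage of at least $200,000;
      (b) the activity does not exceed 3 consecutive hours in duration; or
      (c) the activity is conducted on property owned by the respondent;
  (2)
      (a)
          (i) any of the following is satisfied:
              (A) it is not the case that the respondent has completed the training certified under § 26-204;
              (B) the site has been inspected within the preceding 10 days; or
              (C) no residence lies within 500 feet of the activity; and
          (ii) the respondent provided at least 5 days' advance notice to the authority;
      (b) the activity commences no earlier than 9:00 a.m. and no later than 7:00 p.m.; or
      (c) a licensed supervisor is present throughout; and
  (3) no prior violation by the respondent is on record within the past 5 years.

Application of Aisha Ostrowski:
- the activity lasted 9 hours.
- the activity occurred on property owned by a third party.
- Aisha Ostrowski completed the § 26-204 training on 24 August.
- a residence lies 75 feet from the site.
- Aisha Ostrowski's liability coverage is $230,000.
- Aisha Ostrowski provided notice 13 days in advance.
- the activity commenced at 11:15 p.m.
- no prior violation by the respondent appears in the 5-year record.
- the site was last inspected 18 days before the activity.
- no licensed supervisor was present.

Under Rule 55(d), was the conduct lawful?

No — unlawful.

(a) coverage ≥ $200,000 — holds.
(b) ≤ 3 hrs duration — not met.
(c) own property — not met.
(1) = T OR F OR F = true.
(A) not (training certified) — not met.
(B) site inspected — not met.
(C) no residence in 500 ft — fails.
So (i) is not satisfied (F OR F OR F).
(ii) ≥5 days' notice — satisfied.
(a): F AND T → false.
(b) start within hours — not met.
(c) supervisor present — fails.
(2) = F OR F OR F = false.
(3) no prior violation — satisfied.
Overall = T AND F AND T = false.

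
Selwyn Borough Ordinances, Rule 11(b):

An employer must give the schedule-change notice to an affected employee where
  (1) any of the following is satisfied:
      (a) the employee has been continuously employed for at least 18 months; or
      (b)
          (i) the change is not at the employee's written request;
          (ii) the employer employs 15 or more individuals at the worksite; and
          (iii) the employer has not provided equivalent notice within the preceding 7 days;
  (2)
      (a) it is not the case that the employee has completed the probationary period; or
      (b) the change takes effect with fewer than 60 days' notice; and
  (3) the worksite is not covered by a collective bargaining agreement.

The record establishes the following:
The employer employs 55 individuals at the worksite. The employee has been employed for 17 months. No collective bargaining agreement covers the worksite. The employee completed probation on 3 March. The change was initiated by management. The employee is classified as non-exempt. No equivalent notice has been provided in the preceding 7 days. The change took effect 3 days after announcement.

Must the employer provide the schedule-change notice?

(a) tenure ≥ 18 mo. — not met.
(i) not employee-requested — satisfied.
(ii) ≥ 15 at site — satisfied.
(iii) no recent notice — satisfied.
So (b) is satisfied (T AND T AND T).
So (1) is satisfied (F OR T).
(a) not (past probation) — not met.
(b) < 60 days' notice — holds.
(2): F OR T → true.
(3) no CBA — satisfied.
Overall: T AND T AND T → true.

Yes — required.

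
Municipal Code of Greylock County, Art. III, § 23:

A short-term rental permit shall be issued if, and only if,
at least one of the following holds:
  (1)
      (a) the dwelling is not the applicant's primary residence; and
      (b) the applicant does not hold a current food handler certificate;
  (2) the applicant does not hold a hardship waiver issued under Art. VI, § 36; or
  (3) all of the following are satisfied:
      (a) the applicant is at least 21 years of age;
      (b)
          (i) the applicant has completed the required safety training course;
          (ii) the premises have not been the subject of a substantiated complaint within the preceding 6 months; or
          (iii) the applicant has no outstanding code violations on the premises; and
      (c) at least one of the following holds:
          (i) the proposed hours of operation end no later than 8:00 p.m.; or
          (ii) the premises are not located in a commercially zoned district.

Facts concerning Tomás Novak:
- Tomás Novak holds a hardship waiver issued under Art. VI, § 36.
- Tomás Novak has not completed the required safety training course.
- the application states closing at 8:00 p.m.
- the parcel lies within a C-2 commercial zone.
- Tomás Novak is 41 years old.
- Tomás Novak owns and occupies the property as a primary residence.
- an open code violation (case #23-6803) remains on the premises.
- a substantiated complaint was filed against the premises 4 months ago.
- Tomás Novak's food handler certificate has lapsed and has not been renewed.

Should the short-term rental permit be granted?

No — denied.

(a) not (primary residence) — fails.
(b) not (food handler cert.) — holds.
(1): F AND T → false.
(2) not (hardship waiver) — not met.
(a) age ≥ 21 — satisfied.
(i) safety training — fails.
(ii) no complaint in 6 mo. — fails.
(iii) no code violations — fails.
So (b) is not satisfied (F OR F OR F).
(i) closes by 8 p.m. — satisfied.
(ii) not (commercially zoned) — not met.
So (c) is satisfied (T OR F).
(3): T AND F AND T → false.
Overall: F OR F OR F → false.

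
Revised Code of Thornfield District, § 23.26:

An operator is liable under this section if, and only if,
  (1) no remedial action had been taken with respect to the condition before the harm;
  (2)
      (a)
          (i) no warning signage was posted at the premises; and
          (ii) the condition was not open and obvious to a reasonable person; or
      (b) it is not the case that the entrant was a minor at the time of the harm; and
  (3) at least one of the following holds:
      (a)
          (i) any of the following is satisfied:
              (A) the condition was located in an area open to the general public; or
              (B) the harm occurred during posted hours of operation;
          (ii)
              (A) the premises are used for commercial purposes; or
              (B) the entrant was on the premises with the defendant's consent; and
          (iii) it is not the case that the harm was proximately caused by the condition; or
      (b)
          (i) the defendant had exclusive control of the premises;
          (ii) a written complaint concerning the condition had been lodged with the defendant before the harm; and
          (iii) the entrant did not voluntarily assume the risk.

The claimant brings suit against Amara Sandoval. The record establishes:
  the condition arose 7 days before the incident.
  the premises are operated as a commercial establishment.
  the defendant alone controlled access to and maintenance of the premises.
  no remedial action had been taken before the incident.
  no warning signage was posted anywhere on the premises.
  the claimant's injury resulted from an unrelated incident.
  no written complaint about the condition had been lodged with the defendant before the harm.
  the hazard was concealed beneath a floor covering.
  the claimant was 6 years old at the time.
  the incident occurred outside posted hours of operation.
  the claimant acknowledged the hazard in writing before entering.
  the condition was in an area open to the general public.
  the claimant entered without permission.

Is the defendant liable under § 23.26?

Yes — liable.

(1) no remedial action — holds.
(i) no signage posted — holds.
(ii) not open/obvious — met.
(a) = T AND T = true.
(b) not (entrant a minor) — fails.
So (2) is satisfied (T OR F).
(A) public area — met.
(B) during posted hours — not satisfied.
(i): T OR F → true.
(A) commercial use — satisfied.
(B) consent to enter — fails.
(ii) = T OR F = true.
(iii) not (proximate cause) — met.
(a): T AND T AND T → true.
(i) exclusive control — satisfied.
(ii) complaint lodged — fails.
(iii) no assumed risk — fails.
(b) = T AND F AND F = false.
(3) = T OR F = true.
Overall = T AND T AND T = true.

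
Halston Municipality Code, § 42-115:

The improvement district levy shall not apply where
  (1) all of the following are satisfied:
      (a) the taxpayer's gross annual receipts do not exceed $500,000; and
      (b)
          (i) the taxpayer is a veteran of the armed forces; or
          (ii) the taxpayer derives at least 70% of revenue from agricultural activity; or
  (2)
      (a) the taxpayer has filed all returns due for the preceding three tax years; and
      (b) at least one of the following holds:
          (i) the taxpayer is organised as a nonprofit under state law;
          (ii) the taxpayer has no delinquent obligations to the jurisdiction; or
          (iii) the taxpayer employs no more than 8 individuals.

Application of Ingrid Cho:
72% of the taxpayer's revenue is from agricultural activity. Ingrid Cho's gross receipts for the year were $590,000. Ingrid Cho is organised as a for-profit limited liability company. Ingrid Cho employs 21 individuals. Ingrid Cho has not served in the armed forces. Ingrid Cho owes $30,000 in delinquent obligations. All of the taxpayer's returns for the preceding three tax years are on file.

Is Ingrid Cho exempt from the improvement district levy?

No — not exempt.

(a) receipts ≤ $500,000 — not satisfied.
(i) veteran — not satisfied.
(ii) ≥70% agricultural — met.
So (b) is satisfied (F OR T).
(1): F AND T → false.
(a) returns current — satisfied.
(i) nonprofit — not satisfied.
(ii) no delinquency — not satisfied.
(iii) ≤ 8 employees — fails.
(b): F OR F OR F → false.
(2): T AND F → false.
Overall: F OR F → false.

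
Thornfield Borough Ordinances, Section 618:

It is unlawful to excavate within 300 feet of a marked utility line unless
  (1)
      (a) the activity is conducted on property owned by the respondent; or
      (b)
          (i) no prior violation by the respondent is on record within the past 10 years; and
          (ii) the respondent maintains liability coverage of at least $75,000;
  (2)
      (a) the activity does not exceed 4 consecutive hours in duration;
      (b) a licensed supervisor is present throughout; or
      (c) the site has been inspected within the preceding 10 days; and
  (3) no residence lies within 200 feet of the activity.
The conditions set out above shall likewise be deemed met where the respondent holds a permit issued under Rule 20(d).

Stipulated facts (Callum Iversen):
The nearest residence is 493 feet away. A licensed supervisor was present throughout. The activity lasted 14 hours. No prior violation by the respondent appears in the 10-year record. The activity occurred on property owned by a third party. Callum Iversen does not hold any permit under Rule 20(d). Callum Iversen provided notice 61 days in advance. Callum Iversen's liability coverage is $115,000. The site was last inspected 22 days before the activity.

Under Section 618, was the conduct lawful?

Yes — lawful.

(a) own property — fails.
(i) no prior violation — satisfied.
(ii) coverage ≥ $75,000 — met.
So (b) is satisfied (T AND T).
So (1) is satisfied (F OR T).
(a) ≤ 4 hrs duration — not satisfied.
(b) supervisor present — met.
(c) site inspected — not satisfied.
(2): F OR T OR F → true.
(3) no residence in 200 ft — satisfied.
Overall = T AND T AND T = true.
Exception (holds permit) — not satisfied.
Result: main true OR exception false → true.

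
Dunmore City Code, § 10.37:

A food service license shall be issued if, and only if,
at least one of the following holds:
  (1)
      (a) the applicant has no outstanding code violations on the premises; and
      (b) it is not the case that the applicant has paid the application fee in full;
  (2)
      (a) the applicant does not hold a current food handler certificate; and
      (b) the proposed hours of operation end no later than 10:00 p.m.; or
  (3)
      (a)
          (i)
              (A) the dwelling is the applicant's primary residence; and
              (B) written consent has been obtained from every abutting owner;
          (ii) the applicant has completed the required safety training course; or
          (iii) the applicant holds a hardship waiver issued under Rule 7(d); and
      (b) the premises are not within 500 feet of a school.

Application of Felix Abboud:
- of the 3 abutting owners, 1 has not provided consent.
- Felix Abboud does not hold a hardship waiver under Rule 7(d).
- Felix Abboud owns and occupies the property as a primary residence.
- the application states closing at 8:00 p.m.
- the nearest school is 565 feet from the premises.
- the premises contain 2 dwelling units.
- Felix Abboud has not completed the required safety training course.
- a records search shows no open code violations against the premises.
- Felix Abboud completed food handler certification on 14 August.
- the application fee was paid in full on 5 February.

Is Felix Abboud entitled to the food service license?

(a) no code violations — satisfied.
(b) not (fee paid) — not satisfied.
So (1) is not satisfied (T AND F).
(a) not (food handler cert.) — fails.
(b) closes by 10 p.m. — met.
So (2) is not satisfied (F AND T).
(A) primary residence — satisfied.
(B) all abutters consent — not satisfied.
(i) = T AND F = false.
(ii) safety training — fails.
(iii) hardship waiver — fails.
(a) = F OR F OR F = false.
(b) ≥500 ft from school — holds.
(3) = F AND T = false.
Overall: F OR F OR F → false.

No — denied.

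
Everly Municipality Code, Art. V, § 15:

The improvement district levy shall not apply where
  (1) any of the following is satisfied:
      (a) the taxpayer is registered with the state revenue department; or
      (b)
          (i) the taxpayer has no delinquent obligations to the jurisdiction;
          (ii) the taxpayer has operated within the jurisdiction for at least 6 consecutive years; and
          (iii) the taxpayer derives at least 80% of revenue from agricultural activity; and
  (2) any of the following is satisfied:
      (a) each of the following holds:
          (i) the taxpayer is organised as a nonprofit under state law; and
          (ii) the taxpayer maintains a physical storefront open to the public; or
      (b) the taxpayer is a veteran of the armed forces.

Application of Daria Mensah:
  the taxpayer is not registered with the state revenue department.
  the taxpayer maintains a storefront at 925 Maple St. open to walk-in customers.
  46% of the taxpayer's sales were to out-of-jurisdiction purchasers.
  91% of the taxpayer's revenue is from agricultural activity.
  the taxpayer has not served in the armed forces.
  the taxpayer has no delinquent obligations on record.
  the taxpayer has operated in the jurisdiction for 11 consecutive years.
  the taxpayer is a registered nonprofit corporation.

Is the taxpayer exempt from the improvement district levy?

(a) state-registered — not satisfied.
(i) no delinquency — holds.
(ii) ≥ 6 yrs in jurisdiction — holds.
(iii) ≥80% agricultural — satisfied.
(b): T AND T AND T → true.
(1): F OR T → true.
(i) nonprofit — met.
(ii) has storefront — holds.
So (a) is satisfied (T AND T).
(b) veteran — fails.
So (2) is satisfied (T OR F).
Overall: T AND T → true.

Yes — exempt.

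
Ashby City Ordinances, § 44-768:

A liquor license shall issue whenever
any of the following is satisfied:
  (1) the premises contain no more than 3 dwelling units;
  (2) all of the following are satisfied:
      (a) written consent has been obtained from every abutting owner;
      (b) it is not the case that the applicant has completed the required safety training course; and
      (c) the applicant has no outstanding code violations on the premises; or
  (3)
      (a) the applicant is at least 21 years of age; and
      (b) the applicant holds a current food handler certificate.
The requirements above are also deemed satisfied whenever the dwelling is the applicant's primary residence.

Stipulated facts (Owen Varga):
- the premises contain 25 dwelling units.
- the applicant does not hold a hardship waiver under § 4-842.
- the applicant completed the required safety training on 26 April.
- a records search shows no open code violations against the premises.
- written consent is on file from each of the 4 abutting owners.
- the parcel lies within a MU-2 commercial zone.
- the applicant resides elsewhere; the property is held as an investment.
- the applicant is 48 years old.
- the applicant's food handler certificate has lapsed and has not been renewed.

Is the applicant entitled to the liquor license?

No — denied.

(1) ≤ 3 units — fails.
(a) all abutters consent — holds.
(b) not (safety training) — not met.
(c) no code violations — holds.
So (2) is not satisfied (T AND F AND T).
(a) age ≥ 21 — met.
(b) food handler cert. — not met.
(3): T AND F → false.
Overall: F OR F OR F → false.
Exception (primary residence) — not satisfied.
Result: main false OR exception false → false.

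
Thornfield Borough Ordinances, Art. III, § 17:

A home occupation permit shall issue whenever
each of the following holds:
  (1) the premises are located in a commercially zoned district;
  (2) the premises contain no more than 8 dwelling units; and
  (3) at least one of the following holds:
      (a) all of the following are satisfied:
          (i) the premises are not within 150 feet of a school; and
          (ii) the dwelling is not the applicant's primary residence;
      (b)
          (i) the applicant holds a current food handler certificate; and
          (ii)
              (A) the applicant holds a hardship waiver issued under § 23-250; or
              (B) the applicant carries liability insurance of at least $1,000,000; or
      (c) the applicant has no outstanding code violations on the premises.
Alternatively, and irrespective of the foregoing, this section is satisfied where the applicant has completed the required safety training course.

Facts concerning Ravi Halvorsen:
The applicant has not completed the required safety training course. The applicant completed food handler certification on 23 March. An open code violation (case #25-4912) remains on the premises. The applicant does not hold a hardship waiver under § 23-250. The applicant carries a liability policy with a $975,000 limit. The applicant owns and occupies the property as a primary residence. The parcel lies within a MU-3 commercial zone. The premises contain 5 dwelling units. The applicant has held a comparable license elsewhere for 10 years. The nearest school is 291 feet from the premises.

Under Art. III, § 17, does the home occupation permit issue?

No — denied.

(1) commercially zoned — holds.
(2) ≤ 8 units — met.
(i) ≥150 ft from school — satisfied.
(ii) not (primary residence) — not satisfied.
So (a) is not satisfied (T AND F).
(i) food handler cert. — holds.
(A) hardship waiver — not met.
(B) insurance ≥ $1,000,000 — not met.
So (ii) is not satisfied (F OR F).
So (b) is not satisfied (T AND F).
(c) no code violations — not met.
(3) = F OR F OR F = false.
Overall = T AND T AND F = false.
Exception (safety training) — not satisfied.
Result: main false OR exception false → false.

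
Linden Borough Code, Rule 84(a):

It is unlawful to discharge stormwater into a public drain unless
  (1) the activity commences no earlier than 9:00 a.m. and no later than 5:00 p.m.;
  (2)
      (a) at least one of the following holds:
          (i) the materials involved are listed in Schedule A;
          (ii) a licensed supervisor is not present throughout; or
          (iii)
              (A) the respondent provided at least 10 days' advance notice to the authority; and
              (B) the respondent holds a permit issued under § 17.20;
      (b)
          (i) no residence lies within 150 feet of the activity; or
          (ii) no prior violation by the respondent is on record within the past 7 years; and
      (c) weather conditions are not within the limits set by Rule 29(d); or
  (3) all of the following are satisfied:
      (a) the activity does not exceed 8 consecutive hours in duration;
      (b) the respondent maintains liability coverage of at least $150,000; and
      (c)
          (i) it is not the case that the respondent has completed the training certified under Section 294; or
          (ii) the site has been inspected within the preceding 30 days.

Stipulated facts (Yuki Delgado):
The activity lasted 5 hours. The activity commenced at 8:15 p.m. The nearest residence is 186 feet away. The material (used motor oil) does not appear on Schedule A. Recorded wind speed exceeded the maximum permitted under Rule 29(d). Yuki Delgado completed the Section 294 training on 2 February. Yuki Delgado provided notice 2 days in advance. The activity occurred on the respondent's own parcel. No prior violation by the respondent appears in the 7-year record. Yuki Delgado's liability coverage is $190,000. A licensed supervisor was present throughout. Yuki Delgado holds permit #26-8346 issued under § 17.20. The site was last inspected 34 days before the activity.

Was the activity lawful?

No — unlawful.

(1) start within hours — not met.
(i) Schedule A material — not met.
(ii) not (supervisor present) — not satisfied.
(A) ≥10 days' notice — fails.
(B) holds permit — holds.
So (iii) is not satisfied (F AND T).
So (a) is not satisfied (F OR F OR F).
(i) no residence in 150 ft — met.
(ii) no prior violation — met.
So (b) is satisfied (T OR T).
(c) not (weather ok) — holds.
(2): F AND T AND T → false.
(a) ≤ 8 hrs duration — satisfied.
(b) coverage ≥ $150,000 — met.
(i) not (training certified) — fails.
(ii) site inspected — fails.
(c) = F OR F = false.
(3): T AND T AND F → false.
So Overall is not satisfied (F OR F OR F).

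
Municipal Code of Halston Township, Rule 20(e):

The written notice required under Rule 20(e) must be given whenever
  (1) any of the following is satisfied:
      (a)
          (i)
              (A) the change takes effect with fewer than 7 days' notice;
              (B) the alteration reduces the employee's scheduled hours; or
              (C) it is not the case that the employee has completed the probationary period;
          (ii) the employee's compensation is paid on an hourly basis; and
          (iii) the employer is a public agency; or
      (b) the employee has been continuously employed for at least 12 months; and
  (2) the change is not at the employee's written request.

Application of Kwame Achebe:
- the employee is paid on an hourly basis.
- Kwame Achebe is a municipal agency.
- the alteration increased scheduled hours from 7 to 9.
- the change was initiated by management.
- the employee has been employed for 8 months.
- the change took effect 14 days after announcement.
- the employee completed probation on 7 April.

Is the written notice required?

(A) < 7 days' notice — fails.
(B) hours reduced — not satisfied.
(C) not (past probation) — not met.
So (i) is not satisfied (F OR F OR F).
(ii) hourly-paid — holds.
(iii) public agency — satisfied.
(a): F AND T AND T → false.
(b) tenure ≥ 12 mo. — not met.
(1): F OR F → false.
(2) not employee-requested — met.
Overall = F AND T = false.

No — not required.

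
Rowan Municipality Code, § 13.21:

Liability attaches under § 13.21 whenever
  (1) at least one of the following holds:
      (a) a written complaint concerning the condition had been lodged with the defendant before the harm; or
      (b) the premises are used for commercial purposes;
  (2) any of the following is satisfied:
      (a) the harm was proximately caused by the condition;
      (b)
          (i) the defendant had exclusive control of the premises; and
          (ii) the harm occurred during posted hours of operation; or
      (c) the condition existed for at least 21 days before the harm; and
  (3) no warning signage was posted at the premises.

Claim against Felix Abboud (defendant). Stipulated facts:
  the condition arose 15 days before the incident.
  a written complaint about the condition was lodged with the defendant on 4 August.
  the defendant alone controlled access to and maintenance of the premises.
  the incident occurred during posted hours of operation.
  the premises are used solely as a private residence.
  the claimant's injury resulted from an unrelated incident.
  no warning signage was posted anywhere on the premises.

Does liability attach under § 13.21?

Yes — liable.

(a) complaint lodged — satisfied.
(b) commercial use — fails.
(1): T OR F → true.
(a) proximate cause — fails.
(i) exclusive control — holds.
(ii) during posted hours — satisfied.
So (b) is satisfied (T AND T).
(c) condition ≥21 days old — fails.
So (2) is satisfied (F OR T OR F).
(3) no signage posted — satisfied.
So Overall is satisfied (T AND T AND T).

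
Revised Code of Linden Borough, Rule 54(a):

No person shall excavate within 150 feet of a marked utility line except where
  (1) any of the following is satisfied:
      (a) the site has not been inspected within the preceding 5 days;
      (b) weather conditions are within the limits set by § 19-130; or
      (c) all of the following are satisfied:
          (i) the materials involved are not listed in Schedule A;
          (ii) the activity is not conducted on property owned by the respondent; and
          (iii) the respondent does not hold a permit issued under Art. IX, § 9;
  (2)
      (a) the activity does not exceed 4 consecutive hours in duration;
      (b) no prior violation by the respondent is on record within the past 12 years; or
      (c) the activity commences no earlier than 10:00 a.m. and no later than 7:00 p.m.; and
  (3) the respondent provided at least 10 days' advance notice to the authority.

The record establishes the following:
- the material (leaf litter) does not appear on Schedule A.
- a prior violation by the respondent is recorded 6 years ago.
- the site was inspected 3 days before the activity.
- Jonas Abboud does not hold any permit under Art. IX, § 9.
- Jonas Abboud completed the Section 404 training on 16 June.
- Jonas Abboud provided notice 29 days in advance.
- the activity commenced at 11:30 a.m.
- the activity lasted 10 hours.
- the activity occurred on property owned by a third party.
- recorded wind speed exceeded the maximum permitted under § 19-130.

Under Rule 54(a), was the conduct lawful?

Yes — lawful.

(a) not (site inspected) — not met.
(b) weather ok — not met.
(i) not (Schedule A material) — met.
(ii) not (own property) — holds.
(iii) not (holds permit) — met.
(c) = T AND T AND T = true.
So (1) is satisfied (F OR F OR T).
(a) ≤ 4 hrs duration — fails.
(b) no prior violation — not satisfied.
(c) start within hours — holds.
(2) = F OR F OR T = true.
(3) ≥10 days' notice — holds.
Overall = T AND T AND T = true.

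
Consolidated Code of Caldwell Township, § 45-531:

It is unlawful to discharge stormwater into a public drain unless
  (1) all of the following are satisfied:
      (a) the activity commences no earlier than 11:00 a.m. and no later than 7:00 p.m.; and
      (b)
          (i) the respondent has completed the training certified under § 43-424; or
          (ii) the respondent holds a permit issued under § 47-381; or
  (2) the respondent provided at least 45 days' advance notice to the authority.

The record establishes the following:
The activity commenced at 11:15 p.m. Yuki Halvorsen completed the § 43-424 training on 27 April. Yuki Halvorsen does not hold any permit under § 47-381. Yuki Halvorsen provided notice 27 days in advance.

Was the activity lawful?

(a) start within hours — not satisfied.
(i) training certified — satisfied.
(ii) holds permit — not met.
(b) = T OR F = true.
So (1) is not satisfied (F AND T).
(2) ≥45 days' notice — not satisfied.
So Overall is not satisfied (F OR F).

No — unlawful.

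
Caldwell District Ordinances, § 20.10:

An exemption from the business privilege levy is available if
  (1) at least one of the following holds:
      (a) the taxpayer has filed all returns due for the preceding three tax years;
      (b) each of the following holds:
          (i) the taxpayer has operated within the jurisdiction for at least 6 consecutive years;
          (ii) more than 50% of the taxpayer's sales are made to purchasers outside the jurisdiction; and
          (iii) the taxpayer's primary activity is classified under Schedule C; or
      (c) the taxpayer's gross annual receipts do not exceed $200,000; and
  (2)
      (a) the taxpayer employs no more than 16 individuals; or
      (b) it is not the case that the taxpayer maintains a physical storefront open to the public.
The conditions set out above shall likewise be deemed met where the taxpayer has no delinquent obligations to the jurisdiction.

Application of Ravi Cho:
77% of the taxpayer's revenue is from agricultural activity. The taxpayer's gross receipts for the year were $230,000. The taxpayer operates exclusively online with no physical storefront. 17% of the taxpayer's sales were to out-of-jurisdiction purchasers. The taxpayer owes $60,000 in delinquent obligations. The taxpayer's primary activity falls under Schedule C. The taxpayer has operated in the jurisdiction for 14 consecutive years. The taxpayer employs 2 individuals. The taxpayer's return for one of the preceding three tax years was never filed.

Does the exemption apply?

(a) returns current — not satisfied.
(i) ≥ 6 yrs in jurisdiction — satisfied.
(ii) >50% out-of-jur. sales — fails.
(iii) Schedule C activity — met.
So (b) is not satisfied (T AND F AND T).
(c) receipts ≤ $200,000 — not satisfied.
(1): F OR F OR F → false.
(a) ≤ 16 employees — satisfied.
(b) not (has storefront) — met.
(2) = T OR T = true.
Overall: F AND T → false.
Exception (no delinquency) — not satisfied.
Result: main false OR exception false → false.

No — not exempt.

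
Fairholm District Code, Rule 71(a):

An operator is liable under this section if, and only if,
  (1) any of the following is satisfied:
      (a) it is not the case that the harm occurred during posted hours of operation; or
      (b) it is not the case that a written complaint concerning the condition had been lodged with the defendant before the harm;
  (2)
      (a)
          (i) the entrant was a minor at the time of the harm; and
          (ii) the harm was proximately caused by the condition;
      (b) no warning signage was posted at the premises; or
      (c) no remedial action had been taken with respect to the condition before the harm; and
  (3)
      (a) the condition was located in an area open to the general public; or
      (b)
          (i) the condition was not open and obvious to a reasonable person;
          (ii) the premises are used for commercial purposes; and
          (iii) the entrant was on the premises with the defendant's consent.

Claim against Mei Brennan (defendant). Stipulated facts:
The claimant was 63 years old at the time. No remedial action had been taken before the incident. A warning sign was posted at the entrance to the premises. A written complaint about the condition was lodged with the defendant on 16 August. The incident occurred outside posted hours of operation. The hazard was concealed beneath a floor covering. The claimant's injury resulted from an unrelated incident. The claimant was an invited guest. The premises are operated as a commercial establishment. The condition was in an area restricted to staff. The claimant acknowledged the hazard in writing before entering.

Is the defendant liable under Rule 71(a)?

(a) not (during posted hours) — holds.
(b) not (complaint lodged) — fails.
(1) = T OR F = true.
(i) entrant a minor — fails.
(ii) proximate cause — not satisfied.
(a) = F AND F = false.
(b) no signage posted — not met.
(c) no remedial action — met.
(2): F OR F OR T → true.
(a) public area — not satisfied.
(i) not open/obvious — holds.
(ii) commercial use — satisfied.
(iii) consent to enter — holds.
(b) = T AND T AND T = true.
(3): F OR T → true.
Overall: T AND T AND T → true.

Yes — liable.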